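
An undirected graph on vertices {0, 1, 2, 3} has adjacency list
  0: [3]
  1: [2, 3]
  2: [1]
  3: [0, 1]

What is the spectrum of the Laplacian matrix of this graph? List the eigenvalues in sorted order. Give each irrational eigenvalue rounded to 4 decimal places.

Each diagonal entry of L is the vertex degree and each off-diagonal entry is -1 where an edge is present, 0 otherwise; in the order [0, 1, 2, 3] the diagonal is [1, 2, 1, 2]. Since every row of L sums to 0, the all-ones vector is in the kernel and 0 is an eigenvalue. The largest eigenvalue, 3.4142, is at most the vertex count 4. The eigenvalues sum to 6, which equals trace(L) = 2|E|.

[0, 0.5858, 2, 3.4142]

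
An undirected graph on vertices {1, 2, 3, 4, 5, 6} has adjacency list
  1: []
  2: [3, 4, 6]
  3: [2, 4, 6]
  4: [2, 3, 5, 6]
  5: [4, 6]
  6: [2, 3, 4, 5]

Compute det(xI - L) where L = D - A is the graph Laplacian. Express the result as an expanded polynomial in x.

x^6 - 16x^5 + 93x^4 - 230x^3 + 200x^2

Each diagonal entry of L is the vertex degree and each off-diagonal entry is -1 where an edge is present, 0 otherwise; in the order [1, 2, 3, 4, 5, 6] the diagonal is [0, 3, 3, 4, 2, 4]. L has integer entries, so p(x) = det(xI - L) has integer coefficients. Expanding the determinant yields x^6 - 16x^5 + 93x^4 - 230x^3 + 200x^2. The constant term is 0 because L is singular (the all-ones vector lies in its kernel). The eigenvalues sum to 16, which equals trace(L) = 2|E|.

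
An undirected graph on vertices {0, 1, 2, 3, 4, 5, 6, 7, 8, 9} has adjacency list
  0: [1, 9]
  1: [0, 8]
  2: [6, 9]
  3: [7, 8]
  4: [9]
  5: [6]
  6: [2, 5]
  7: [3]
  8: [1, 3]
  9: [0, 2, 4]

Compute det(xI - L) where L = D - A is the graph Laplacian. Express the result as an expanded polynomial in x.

Each diagonal entry of L is the vertex degree and each off-diagonal entry is -1 where an edge is present, 0 otherwise; in the order [0, 1, 2, 3, 4, 5, 6, 7, 8, 9] the diagonal is [2, 2, 2, 2, 1, 1, 2, 1, 2, 3]. Computing det(xI - L) by cofactor expansion (or equivalently via sum-over-permutations) gives x^10 - 18x^9 + 135x^8 - 548x^7 + 1309x^6 - 1874x^5 + 1568x^4 - 712x^3 + 150x^2 - 10x. Since p(0) = det(-L) = 0, x divides p(x). There is one zero in the spectrum, matching the 1 component.

x^10 - 18x^9 + 135x^8 - 548x^7 + 1309x^6 - 1874x^5 + 1568x^4 - 712x^3 + 150x^2 - 10x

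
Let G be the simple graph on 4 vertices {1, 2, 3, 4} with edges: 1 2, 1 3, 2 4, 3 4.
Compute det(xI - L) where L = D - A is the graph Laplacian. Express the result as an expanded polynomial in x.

Each diagonal entry of L is the vertex degree and each off-diagonal entry is -1 where an edge is present, 0 otherwise; in the order [1, 2, 3, 4] the diagonal is [2, 2, 2, 2]. L has integer entries, so p(x) = det(xI - L) has integer coefficients. Expanding the determinant yields x^4 - 8x^3 + 20x^2 - 16x. The constant term is 0 because L is singular (the all-ones vector lies in its kernel).

x^4 - 8x^3 + 20x^2 - 16x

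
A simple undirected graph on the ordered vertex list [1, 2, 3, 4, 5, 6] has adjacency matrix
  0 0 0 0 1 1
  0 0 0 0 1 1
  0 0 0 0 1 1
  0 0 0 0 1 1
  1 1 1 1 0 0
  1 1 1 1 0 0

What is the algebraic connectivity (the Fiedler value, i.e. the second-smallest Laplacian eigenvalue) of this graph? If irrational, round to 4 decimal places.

With the vertex order [1, 2, 3, 4, 5, 6], the degrees are [2, 2, 2, 2, 4, 4], giving D = diag(2, 2, 2, 2, 4, 4) and L = D - A. The smallest Laplacian eigenvalue is always 0. The next one, lambda_2 = 2, measures how hard the graph is to disconnect: larger values mean better connectivity. There is one zero in the spectrum, matching the 1 component. The eigenvalues sum to 16, which equals trace(L) = 2|E|.

2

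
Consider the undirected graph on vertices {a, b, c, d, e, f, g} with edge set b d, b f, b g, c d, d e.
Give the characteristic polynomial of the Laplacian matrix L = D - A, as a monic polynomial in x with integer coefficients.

Reading degrees in the order [a, b, c, d, e, f, g] gives [0, 3, 1, 3, 1, 1, 1]; set D = diag(0, 3, 1, 3, 1, 1, 1) and form L = D - A. Computing det(xI - L) by cofactor expansion (or equivalently via sum-over-permutations) gives x^7 - 10x^6 + 34x^5 - 48x^4 + 29x^3 - 6x^2. Since p(0) = det(-L) = 0, x divides p(x). The largest eigenvalue, 4.5616, is at most the vertex count 7.

x^7 - 10x^6 + 34x^5 - 48x^4 + 29x^3 - 6x^2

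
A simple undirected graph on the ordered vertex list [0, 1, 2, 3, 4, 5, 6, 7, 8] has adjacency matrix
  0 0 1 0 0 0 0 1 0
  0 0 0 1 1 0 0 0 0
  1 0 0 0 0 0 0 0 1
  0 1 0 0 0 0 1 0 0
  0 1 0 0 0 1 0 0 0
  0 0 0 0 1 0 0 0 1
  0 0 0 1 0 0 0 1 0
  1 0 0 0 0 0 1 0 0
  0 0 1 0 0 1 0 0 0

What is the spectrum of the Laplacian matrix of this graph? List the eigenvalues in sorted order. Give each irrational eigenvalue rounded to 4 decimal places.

[0, 0.4679, 0.4679, 1.6527, 1.6527, 3, 3, 3.8794, 3.8794]

Reading degrees in the order [0, 1, 2, 3, 4, 5, 6, 7, 8] gives [2, 2, 2, 2, 2, 2, 2, 2, 2]; set D = diag(2, 2, 2, 2, 2, 2, 2, 2, 2) and form L = D - A. Diagonalising L (or applying a numerical eigensolver to the 9x9 matrix) gives the spectrum above. The eigenvalues sum to 18, which equals trace(L) = 2|E|.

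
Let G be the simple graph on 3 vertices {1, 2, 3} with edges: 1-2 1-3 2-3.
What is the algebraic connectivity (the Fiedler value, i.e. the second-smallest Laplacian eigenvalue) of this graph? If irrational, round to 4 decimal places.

Reading degrees in the order [1, 2, 3] gives [2, 2, 2]; set D = diag(2, 2, 2) and form L = D - A. The smallest Laplacian eigenvalue is always 0. The next one, lambda_2 = 3, measures how hard the graph is to disconnect: larger values mean better connectivity. The eigenvalues sum to 6, which equals trace(L) = 2|E|. The largest eigenvalue, 3, is at most the vertex count 3.

3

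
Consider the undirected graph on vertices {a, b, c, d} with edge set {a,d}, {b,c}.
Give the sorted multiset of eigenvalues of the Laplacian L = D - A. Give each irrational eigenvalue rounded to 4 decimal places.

Reading degrees in the order [a, b, c, d] gives [1, 1, 1, 1]; set D = diag(1, 1, 1, 1) and form L = D - A. L is symmetric positive semidefinite, so every eigenvalue is real and nonnegative. The 2 zero eigenvalues correspond to the 2 connected components. There are 2 zeros in the spectrum, matching the 2 components. The eigenvalues sum to 4, which equals trace(L) = 2|E|.

[0, 0, 2, 2]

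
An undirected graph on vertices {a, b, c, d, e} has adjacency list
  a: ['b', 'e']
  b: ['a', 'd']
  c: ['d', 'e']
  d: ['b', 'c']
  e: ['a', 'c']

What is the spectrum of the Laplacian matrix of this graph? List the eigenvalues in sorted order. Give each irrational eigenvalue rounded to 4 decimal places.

[0, 1.3820, 1.3820, 3.6180, 3.6180]

Each diagonal entry of L is the vertex degree and each off-diagonal entry is -1 where an edge is present, 0 otherwise; in the order [a, b, c, d, e] the diagonal is [2, 2, 2, 2, 2]. Since every row of L sums to 0, the all-ones vector is in the kernel and 0 is an eigenvalue. There is one zero in the spectrum, matching the 1 component. The largest eigenvalue, 3.6180, is at most the vertex count 5.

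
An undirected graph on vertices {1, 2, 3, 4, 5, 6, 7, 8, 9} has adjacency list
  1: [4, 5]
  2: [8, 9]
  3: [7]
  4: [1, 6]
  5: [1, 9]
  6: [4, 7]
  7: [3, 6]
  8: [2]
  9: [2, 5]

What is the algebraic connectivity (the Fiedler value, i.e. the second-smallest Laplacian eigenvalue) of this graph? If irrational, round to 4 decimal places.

Reading degrees in the order [1, 2, 3, 4, 5, 6, 7, 8, 9] gives [2, 2, 1, 2, 2, 2, 2, 1, 2]; set D = diag(2, 2, 1, 2, 2, 2, 2, 1, 2) and form L = D - A. Computing the eigenvalues of L and sorting gives [0, 0.1206, 0.4679, 1, 1.6527, 2.3473, 3, 3.5321, 3.8794]. The Fiedler value lambda_2 = 0.1206 is strictly positive, so the graph is connected. The eigenvalues sum to 16, which equals trace(L) = 2|E|. By the matrix-tree theorem the graph has (1/9) * product of the nonzero eigenvalues = 1 spanning tree.

0.1206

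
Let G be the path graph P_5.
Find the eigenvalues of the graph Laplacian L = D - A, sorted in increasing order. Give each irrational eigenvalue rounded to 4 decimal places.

The graph has 5 vertices and degree multiset [2, 2, 2, 1, 1]; D is the diagonal matrix of degrees and L = D - A. L is symmetric positive semidefinite, so every eigenvalue is real and nonnegative. The largest eigenvalue, 3.6180, is at most the vertex count 5. There is one zero in the spectrum, matching the 1 component.

[0, 0.3820, 1.3820, 2.6180, 3.6180]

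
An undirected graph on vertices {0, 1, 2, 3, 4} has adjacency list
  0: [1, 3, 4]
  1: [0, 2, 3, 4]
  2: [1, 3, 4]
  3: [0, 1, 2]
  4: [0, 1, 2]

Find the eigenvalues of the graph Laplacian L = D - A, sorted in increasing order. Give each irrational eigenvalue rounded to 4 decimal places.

Reading degrees in the order [0, 1, 2, 3, 4] gives [3, 4, 3, 3, 3]; set D = diag(3, 4, 3, 3, 3) and form L = D - A. The multiplicity of 0 as a Laplacian eigenvalue equals the number of connected components. By the matrix-tree theorem the graph has (1/5) * product of the nonzero eigenvalues = 45 spanning trees. There is one zero in the spectrum, matching the 1 component.

[0, 3, 3, 5, 5]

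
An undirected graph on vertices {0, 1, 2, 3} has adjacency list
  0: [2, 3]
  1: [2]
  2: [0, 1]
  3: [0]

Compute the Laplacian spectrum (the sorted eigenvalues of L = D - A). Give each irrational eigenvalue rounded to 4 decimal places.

[0, 0.5858, 2, 3.4142]

Reading degrees in the order [0, 1, 2, 3] gives [2, 1, 2, 1]; set D = diag(2, 1, 2, 1) and form L = D - A. Since every row of L sums to 0, the all-ones vector is in the kernel and 0 is an eigenvalue. The largest eigenvalue, 3.4142, is at most the vertex count 4. By the matrix-tree theorem the graph has (1/4) * product of the nonzero eigenvalues = 1 spanning tree.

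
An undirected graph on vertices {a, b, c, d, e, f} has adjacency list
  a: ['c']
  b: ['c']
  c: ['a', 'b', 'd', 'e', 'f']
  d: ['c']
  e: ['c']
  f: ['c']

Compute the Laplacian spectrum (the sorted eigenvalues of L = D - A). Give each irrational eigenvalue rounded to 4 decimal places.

[0, 1, 1, 1, 1, 6]

Each diagonal entry of L is the vertex degree and each off-diagonal entry is -1 where an edge is present, 0 otherwise; in the order [a, b, c, d, e, f] the diagonal is [1, 1, 5, 1, 1, 1]. Since every row of L sums to 0, the all-ones vector is in the kernel and 0 is an eigenvalue. The single zero eigenvalue shows the graph is connected. The largest eigenvalue, 6, is at most the vertex count 6.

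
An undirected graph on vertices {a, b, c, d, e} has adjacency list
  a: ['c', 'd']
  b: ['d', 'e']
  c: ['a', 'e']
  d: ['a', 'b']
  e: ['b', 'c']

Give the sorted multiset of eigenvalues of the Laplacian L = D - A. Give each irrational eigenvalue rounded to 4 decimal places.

Reading degrees in the order [a, b, c, d, e] gives [2, 2, 2, 2, 2]; set D = diag(2, 2, 2, 2, 2) and form L = D - A. The multiplicity of 0 as a Laplacian eigenvalue equals the number of connected components. The single zero eigenvalue shows the graph is connected. The eigenvalues sum to 10, which equals trace(L) = 2|E|. There is one zero in the spectrum, matching the 1 component.

[0, 1.3820, 1.3820, 3.6180, 3.6180]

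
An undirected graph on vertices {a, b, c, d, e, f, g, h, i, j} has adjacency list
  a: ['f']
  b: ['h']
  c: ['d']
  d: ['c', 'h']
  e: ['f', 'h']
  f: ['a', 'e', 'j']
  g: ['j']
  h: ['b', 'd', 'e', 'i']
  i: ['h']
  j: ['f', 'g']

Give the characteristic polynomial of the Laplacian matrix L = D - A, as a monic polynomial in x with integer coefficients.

Reading degrees in the order [a, b, c, d, e, f, g, h, i, j] gives [1, 1, 1, 2, 2, 3, 1, 4, 1, 2]; set D = diag(1, 1, 1, 2, 2, 3, 1, 4, 1, 2) and form L = D - A. L has integer entries, so p(x) = det(xI - L) has integer coefficients. Expanding the determinant yields x^10 - 18x^9 + 132x^8 - 514x^7 + 1163x^6 - 1572x^5 + 1256x^4 - 564x^3 + 126x^2 - 10x. The constant term is 0 because L is singular (the all-ones vector lies in its kernel). There is one zero in the spectrum, matching the 1 component.

x^10 - 18x^9 + 132x^8 - 514x^7 + 1163x^6 - 1572x^5 + 1256x^4 - 564x^3 + 126x^2 - 10x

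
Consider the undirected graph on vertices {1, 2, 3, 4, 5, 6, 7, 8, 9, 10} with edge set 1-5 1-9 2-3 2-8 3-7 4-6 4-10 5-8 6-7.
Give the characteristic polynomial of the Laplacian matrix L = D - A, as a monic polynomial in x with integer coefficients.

x^10 - 18x^9 + 136x^8 - 560x^7 + 1365x^6 - 2002x^5 + 1716x^4 - 792x^3 + 165x^2 - 10x

With the vertex order [1, 2, 3, 4, 5, 6, 7, 8, 9, 10], the degrees are [2, 2, 2, 2, 2, 2, 2, 2, 1, 1], giving D = diag(2, 2, 2, 2, 2, 2, 2, 2, 1, 1) and L = D - A. L has integer entries, so p(x) = det(xI - L) has integer coefficients. Expanding the determinant yields x^10 - 18x^9 + 136x^8 - 560x^7 + 1365x^6 - 2002x^5 + 1716x^4 - 792x^3 + 165x^2 - 10x. Since p(0) = det(-L) = 0, x divides p(x). The eigenvalues sum to 18, which equals trace(L) = 2|E|.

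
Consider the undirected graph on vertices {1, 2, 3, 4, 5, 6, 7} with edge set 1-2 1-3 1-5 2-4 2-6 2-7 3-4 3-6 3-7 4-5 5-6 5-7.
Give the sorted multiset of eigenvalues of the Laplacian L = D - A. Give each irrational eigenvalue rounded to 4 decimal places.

Reading degrees in the order [1, 2, 3, 4, 5, 6, 7] gives [3, 4, 4, 3, 4, 3, 3]; set D = diag(3, 4, 4, 3, 4, 3, 3) and form L = D - A. Diagonalising L (or applying a numerical eigensolver to the 7x7 matrix) gives the spectrum above. The single zero eigenvalue shows the graph is connected. There is one zero in the spectrum, matching the 1 component.

[0, 3, 3, 3, 4, 4, 7]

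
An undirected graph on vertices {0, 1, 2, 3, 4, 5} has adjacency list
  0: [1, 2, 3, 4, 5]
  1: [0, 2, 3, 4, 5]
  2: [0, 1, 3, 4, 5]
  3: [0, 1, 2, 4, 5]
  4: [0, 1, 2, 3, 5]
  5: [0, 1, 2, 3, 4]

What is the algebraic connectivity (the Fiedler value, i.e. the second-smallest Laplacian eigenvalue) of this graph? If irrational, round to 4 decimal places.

6

Reading degrees in the order [0, 1, 2, 3, 4, 5] gives [5, 5, 5, 5, 5, 5]; set D = diag(5, 5, 5, 5, 5, 5) and form L = D - A. Computing the eigenvalues of L and sorting gives [0, 6, 6, 6, 6, 6]. The Fiedler value lambda_2 = 6 is strictly positive, so the graph is connected. The eigenvalues sum to 30, which equals trace(L) = 2|E|. By the matrix-tree theorem the graph has (1/6) * product of the nonzero eigenvalues = 1296 spanning trees.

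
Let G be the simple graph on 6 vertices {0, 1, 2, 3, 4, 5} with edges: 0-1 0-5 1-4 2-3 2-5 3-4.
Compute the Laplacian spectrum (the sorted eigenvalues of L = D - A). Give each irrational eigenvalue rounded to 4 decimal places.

[0, 1, 1, 3, 3, 4]

Each diagonal entry of L is the vertex degree and each off-diagonal entry is -1 where an edge is present, 0 otherwise; in the order [0, 1, 2, 3, 4, 5] the diagonal is [2, 2, 2, 2, 2, 2]. L is symmetric positive semidefinite, so every eigenvalue is real and nonnegative. By the matrix-tree theorem the graph has (1/6) * product of the nonzero eigenvalues = 6 spanning trees. There is one zero in the spectrum, matching the 1 component.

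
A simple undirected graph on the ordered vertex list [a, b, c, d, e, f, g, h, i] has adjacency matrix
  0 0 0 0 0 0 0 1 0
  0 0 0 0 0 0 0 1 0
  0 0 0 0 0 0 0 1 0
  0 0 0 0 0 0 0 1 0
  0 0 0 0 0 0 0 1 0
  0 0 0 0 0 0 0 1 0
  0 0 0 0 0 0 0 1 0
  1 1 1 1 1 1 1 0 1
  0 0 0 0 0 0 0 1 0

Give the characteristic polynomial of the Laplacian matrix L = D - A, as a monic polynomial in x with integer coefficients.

x^9 - 16x^8 + 84x^7 - 224x^6 + 350x^5 - 336x^4 + 196x^3 - 64x^2 + 9x

Reading degrees in the order [a, b, c, d, e, f, g, h, i] gives [1, 1, 1, 1, 1, 1, 1, 8, 1]; set D = diag(1, 1, 1, 1, 1, 1, 1, 8, 1) and form L = D - A. The eigenvalues of L are [0, 1, 1, 1, 1, 1, 1, 1, 9]; the characteristic polynomial is the product of (x - lambda_i), which multiplies out to x^9 - 16x^8 + 84x^7 - 224x^6 + 350x^5 - 336x^4 + 196x^3 - 64x^2 + 9x. The constant term is 0 because L is singular (the all-ones vector lies in its kernel). There is one zero in the spectrum, matching the 1 component.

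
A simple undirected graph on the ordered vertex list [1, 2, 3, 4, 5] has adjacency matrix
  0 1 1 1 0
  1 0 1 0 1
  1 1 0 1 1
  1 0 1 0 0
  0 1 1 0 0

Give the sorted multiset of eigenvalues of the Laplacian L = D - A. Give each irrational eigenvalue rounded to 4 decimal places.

With the vertex order [1, 2, 3, 4, 5], the degrees are [3, 3, 4, 2, 2], giving D = diag(3, 3, 4, 2, 2) and L = D - A. L is symmetric positive semidefinite, so every eigenvalue is real and nonnegative. The single zero eigenvalue shows the graph is connected. By the matrix-tree theorem the graph has (1/5) * product of the nonzero eigenvalues = 21 spanning trees.

[0, 1.5858, 3, 4.4142, 5]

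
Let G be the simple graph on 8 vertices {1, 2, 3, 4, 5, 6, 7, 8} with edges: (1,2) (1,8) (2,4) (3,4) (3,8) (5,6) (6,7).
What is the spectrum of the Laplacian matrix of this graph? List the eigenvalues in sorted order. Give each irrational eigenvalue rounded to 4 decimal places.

Reading degrees in the order [1, 2, 3, 4, 5, 6, 7, 8] gives [2, 2, 2, 2, 1, 2, 1, 2]; set D = diag(2, 2, 2, 2, 1, 2, 1, 2) and form L = D - A. Since every row of L sums to 0, the all-ones vector is in the kernel and 0 is an eigenvalue. The 2 zero eigenvalues correspond to the 2 connected components. The largest eigenvalue, 3.6180, is at most the vertex count 8. There are 2 zeros in the spectrum, matching the 2 components.

[0, 0, 1, 1.3820, 1.3820, 3, 3.6180, 3.6180]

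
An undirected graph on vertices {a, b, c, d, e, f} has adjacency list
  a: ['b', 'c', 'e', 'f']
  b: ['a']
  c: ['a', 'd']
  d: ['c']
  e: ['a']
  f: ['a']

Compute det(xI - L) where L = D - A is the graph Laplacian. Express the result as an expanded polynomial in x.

x^6 - 10x^5 + 33x^4 - 46x^3 + 28x^2 - 6x

With the vertex order [a, b, c, d, e, f], the degrees are [4, 1, 2, 1, 1, 1], giving D = diag(4, 1, 2, 1, 1, 1) and L = D - A. L has integer entries, so p(x) = det(xI - L) has integer coefficients. Expanding the determinant yields x^6 - 10x^5 + 33x^4 - 46x^3 + 28x^2 - 6x. The constant term is 0 because L is singular (the all-ones vector lies in its kernel).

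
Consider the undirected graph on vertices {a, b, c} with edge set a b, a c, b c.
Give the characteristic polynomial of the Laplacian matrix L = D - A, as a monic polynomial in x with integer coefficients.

x^3 - 6x^2 + 9x

Each diagonal entry of L is the vertex degree and each off-diagonal entry is -1 where an edge is present, 0 otherwise; in the order [a, b, c] the diagonal is [2, 2, 2]. L has integer entries, so p(x) = det(xI - L) has integer coefficients. Expanding the determinant yields x^3 - 6x^2 + 9x. Since p(0) = det(-L) = 0, x divides p(x). By the matrix-tree theorem the graph has (1/3) * product of the nonzero eigenvalues = 3 spanning trees. The eigenvalues sum to 6, which equals trace(L) = 2|E|.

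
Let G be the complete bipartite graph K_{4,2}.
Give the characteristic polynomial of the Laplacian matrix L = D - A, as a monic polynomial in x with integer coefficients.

The graph has 6 vertices and degree multiset [4, 4, 2, 2, 2, 2]; D is the diagonal matrix of degrees and L = D - A. The eigenvalues of L are [0, 2, 2, 2, 4, 6]; the characteristic polynomial is the product of (x - lambda_i), which multiplies out to x^6 - 16x^5 + 96x^4 - 272x^3 + 368x^2 - 192x. Since p(0) = det(-L) = 0, x divides p(x).

x^6 - 16x^5 + 96x^4 - 272x^3 + 368x^2 - 192x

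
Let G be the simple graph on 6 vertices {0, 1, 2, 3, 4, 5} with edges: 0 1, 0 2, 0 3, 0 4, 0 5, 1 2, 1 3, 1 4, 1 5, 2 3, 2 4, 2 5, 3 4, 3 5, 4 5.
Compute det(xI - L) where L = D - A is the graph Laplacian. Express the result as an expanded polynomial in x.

With the vertex order [0, 1, 2, 3, 4, 5], the degrees are [5, 5, 5, 5, 5, 5], giving D = diag(5, 5, 5, 5, 5, 5) and L = D - A. L has integer entries, so p(x) = det(xI - L) has integer coefficients. Expanding the determinant yields x^6 - 30x^5 + 360x^4 - 2160x^3 + 6480x^2 - 7776x. The constant term is 0 because L is singular (the all-ones vector lies in its kernel). The eigenvalues sum to 30, which equals trace(L) = 2|E|.

x^6 - 30x^5 + 360x^4 - 2160x^3 + 6480x^2 - 7776x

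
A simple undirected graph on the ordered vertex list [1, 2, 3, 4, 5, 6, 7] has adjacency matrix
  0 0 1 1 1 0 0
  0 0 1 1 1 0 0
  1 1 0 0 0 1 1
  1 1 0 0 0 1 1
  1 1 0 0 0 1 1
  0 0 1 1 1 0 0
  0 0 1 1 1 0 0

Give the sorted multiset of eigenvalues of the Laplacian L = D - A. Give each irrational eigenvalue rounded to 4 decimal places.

[0, 3, 3, 3, 4, 4, 7]

Each diagonal entry of L is the vertex degree and each off-diagonal entry is -1 where an edge is present, 0 otherwise; in the order [1, 2, 3, 4, 5, 6, 7] the diagonal is [3, 3, 4, 4, 4, 3, 3]. Diagonalising L (or applying a numerical eigensolver to the 7x7 matrix) gives the spectrum above. The single zero eigenvalue shows the graph is connected. The eigenvalues sum to 24, which equals trace(L) = 2|E|.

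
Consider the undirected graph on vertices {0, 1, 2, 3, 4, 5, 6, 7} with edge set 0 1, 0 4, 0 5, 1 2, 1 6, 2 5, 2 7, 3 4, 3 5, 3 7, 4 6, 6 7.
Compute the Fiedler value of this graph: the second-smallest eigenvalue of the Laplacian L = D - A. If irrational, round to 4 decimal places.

Each diagonal entry of L is the vertex degree and each off-diagonal entry is -1 where an edge is present, 0 otherwise; in the order [0, 1, 2, 3, 4, 5, 6, 7] the diagonal is [3, 3, 3, 3, 3, 3, 3, 3]. The sorted Laplacian eigenvalues are [0, 2, 2, 2, 4, 4, 4, 6]; the algebraic connectivity is the second entry, 2. The largest eigenvalue, 6, is at most the vertex count 8.

2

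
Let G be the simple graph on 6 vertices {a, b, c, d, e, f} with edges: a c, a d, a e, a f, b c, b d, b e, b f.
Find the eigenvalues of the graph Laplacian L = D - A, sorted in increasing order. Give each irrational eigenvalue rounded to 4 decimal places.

With the vertex order [a, b, c, d, e, f], the degrees are [4, 4, 2, 2, 2, 2], giving D = diag(4, 4, 2, 2, 2, 2) and L = D - A. The multiplicity of 0 as a Laplacian eigenvalue equals the number of connected components. The single zero eigenvalue shows the graph is connected.

[0, 2, 2, 2, 4, 6]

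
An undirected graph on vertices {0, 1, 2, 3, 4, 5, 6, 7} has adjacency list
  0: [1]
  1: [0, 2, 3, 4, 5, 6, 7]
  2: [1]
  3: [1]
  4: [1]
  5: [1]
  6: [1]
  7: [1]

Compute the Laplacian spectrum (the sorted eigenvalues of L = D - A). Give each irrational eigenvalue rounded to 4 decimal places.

Reading degrees in the order [0, 1, 2, 3, 4, 5, 6, 7] gives [1, 7, 1, 1, 1, 1, 1, 1]; set D = diag(1, 7, 1, 1, 1, 1, 1, 1) and form L = D - A. The multiplicity of 0 as a Laplacian eigenvalue equals the number of connected components. The single zero eigenvalue shows the graph is connected. The largest eigenvalue, 8, is at most the vertex count 8.

[0, 1, 1, 1, 1, 1, 1, 8]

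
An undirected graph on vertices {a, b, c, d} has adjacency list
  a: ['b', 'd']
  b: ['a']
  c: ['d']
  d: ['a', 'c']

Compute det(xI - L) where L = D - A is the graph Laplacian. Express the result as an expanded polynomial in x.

Reading degrees in the order [a, b, c, d] gives [2, 1, 1, 2]; set D = diag(2, 1, 1, 2) and form L = D - A. L has integer entries, so p(x) = det(xI - L) has integer coefficients. Expanding the determinant yields x^4 - 6x^3 + 10x^2 - 4x. The coefficient of x^3 equals -trace(L) = -6, matching the sum of degrees. By the matrix-tree theorem the graph has (1/4) * product of the nonzero eigenvalues = 1 spanning tree.

x^4 - 6x^3 + 10x^2 - 4x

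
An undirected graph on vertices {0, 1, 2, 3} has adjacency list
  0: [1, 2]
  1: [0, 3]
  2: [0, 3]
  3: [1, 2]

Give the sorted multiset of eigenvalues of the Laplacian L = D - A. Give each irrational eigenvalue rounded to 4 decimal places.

[0, 2, 2, 4]

With the vertex order [0, 1, 2, 3], the degrees are [2, 2, 2, 2], giving D = diag(2, 2, 2, 2) and L = D - A. L is symmetric positive semidefinite, so every eigenvalue is real and nonnegative. The eigenvalues sum to 8, which equals trace(L) = 2|E|.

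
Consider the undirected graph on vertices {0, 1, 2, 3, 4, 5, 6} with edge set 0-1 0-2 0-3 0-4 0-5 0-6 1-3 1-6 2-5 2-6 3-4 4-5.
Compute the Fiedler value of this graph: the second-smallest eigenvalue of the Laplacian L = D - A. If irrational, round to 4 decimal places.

2

Each diagonal entry of L is the vertex degree and each off-diagonal entry is -1 where an edge is present, 0 otherwise; in the order [0, 1, 2, 3, 4, 5, 6] the diagonal is [6, 3, 3, 3, 3, 3, 3]. Computing the eigenvalues of L and sorting gives [0, 2, 2, 4, 4, 5, 7]. The Fiedler value lambda_2 = 2 is strictly positive, so the graph is connected. The eigenvalues sum to 24, which equals trace(L) = 2|E|.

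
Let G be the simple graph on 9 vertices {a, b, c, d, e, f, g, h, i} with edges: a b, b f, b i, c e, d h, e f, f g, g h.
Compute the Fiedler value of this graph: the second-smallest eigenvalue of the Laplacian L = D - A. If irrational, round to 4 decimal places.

Each diagonal entry of L is the vertex degree and each off-diagonal entry is -1 where an edge is present, 0 otherwise; in the order [a, b, c, d, e, f, g, h, i] the diagonal is [1, 3, 1, 1, 2, 3, 2, 2, 1]. The sorted Laplacian eigenvalues are [0, 0.2217, 0.3327, 1, 1.1923, 2.1071, 3, 3.4413, 4.7049]; the algebraic connectivity is the second entry, 0.2217. There is one zero in the spectrum, matching the 1 component.

0.2217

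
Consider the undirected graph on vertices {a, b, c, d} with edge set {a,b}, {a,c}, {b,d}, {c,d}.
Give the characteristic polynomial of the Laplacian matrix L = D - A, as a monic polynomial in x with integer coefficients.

Each diagonal entry of L is the vertex degree and each off-diagonal entry is -1 where an edge is present, 0 otherwise; in the order [a, b, c, d] the diagonal is [2, 2, 2, 2]. Computing det(xI - L) by cofactor expansion (or equivalently via sum-over-permutations) gives x^4 - 8x^3 + 20x^2 - 16x. The coefficient of x^3 equals -trace(L) = -8, matching the sum of degrees. By the matrix-tree theorem the graph has (1/4) * product of the nonzero eigenvalues = 4 spanning trees.

x^4 - 8x^3 + 20x^2 - 16x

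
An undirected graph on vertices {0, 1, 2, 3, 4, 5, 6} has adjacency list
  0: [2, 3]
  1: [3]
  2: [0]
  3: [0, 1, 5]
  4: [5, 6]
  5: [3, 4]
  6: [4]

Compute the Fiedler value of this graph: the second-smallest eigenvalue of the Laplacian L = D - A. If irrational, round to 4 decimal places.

Each diagonal entry of L is the vertex degree and each off-diagonal entry is -1 where an edge is present, 0 otherwise; in the order [0, 1, 2, 3, 4, 5, 6] the diagonal is [2, 1, 1, 3, 2, 2, 1]. The sorted Laplacian eigenvalues are [0, 0.2603, 0.6262, 1.4055, 2.2742, 3.0996, 4.3342]; the algebraic connectivity is the second entry, 0.2603. By the matrix-tree theorem the graph has (1/7) * product of the nonzero eigenvalues = 1 spanning tree.

0.2603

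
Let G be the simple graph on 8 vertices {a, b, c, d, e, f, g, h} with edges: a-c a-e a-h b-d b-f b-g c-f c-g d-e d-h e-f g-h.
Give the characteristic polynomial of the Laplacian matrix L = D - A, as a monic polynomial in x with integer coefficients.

With the vertex order [a, b, c, d, e, f, g, h], the degrees are [3, 3, 3, 3, 3, 3, 3, 3], giving D = diag(3, 3, 3, 3, 3, 3, 3, 3) and L = D - A. L has integer entries, so p(x) = det(xI - L) has integer coefficients. Expanding the determinant yields x^8 - 24x^7 + 240x^6 - 1296x^5 + 4080x^4 - 7488x^3 + 7424x^2 - 3072x. Since p(0) = det(-L) = 0, x divides p(x). The eigenvalues sum to 24, which equals trace(L) = 2|E|.

x^8 - 24x^7 + 240x^6 - 1296x^5 + 4080x^4 - 7488x^3 + 7424x^2 - 3072x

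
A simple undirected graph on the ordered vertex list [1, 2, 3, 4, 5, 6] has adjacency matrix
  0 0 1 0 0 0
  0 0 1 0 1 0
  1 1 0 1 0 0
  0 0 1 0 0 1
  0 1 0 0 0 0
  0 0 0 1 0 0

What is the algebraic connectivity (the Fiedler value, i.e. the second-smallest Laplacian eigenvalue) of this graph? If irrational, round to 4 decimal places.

Each diagonal entry of L is the vertex degree and each off-diagonal entry is -1 where an edge is present, 0 otherwise; in the order [1, 2, 3, 4, 5, 6] the diagonal is [1, 2, 3, 2, 1, 1]. The smallest Laplacian eigenvalue is always 0. The next one, lambda_2 = 0.3820, measures how hard the graph is to disconnect: larger values mean better connectivity. There is one zero in the spectrum, matching the 1 component.

0.3820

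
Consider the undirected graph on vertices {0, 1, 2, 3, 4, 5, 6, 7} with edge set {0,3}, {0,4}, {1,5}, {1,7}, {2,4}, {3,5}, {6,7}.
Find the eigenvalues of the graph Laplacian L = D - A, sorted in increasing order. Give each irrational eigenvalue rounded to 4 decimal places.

Each diagonal entry of L is the vertex degree and each off-diagonal entry is -1 where an edge is present, 0 otherwise; in the order [0, 1, 2, 3, 4, 5, 6, 7] the diagonal is [2, 2, 1, 2, 2, 2, 1, 2]. L is symmetric positive semidefinite, so every eigenvalue is real and nonnegative. The single zero eigenvalue shows the graph is connected.

[0, 0.1522, 0.5858, 1.2346, 2, 2.7654, 3.4142, 3.8478]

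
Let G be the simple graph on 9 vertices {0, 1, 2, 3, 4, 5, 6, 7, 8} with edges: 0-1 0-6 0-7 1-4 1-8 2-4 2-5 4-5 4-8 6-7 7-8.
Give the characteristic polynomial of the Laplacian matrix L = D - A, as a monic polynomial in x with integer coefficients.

With the vertex order [0, 1, 2, 3, 4, 5, 6, 7, 8], the degrees are [3, 3, 2, 0, 4, 2, 2, 3, 3], giving D = diag(3, 3, 2, 0, 4, 2, 2, 3, 3) and L = D - A. L has integer entries, so p(x) = det(xI - L) has integer coefficients. Expanding the determinant yields x^9 - 22x^8 + 199x^7 - 952x^6 + 2571x^5 - 3842x^4 + 2829x^3 - 720x^2. Since p(0) = det(-L) = 0, x divides p(x). The eigenvalues sum to 22, which equals trace(L) = 2|E|.

x^9 - 22x^8 + 199x^7 - 952x^6 + 2571x^5 - 3842x^4 + 2829x^3 - 720x^2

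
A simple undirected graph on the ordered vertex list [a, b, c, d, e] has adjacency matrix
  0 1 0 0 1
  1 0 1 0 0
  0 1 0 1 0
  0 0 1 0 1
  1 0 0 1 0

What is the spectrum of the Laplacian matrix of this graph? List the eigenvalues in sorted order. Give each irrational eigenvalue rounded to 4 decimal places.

[0, 1.3820, 1.3820, 3.6180, 3.6180]

Each diagonal entry of L is the vertex degree and each off-diagonal entry is -1 where an edge is present, 0 otherwise; in the order [a, b, c, d, e] the diagonal is [2, 2, 2, 2, 2]. The multiplicity of 0 as a Laplacian eigenvalue equals the number of connected components.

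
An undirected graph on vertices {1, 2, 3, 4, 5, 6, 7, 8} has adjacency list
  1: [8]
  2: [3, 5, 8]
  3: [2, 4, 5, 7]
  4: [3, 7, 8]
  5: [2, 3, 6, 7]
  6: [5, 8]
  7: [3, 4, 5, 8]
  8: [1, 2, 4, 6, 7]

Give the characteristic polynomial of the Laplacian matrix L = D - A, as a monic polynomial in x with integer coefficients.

Reading degrees in the order [1, 2, 3, 4, 5, 6, 7, 8] gives [1, 3, 4, 3, 4, 2, 4, 5]; set D = diag(1, 3, 4, 3, 4, 2, 4, 5) and form L = D - A. Computing det(xI - L) by cofactor expansion (or equivalently via sum-over-permutations) gives x^8 - 26x^7 + 277x^6 - 1558x^5 + 4957x^4 - 8830x^3 + 8043x^2 - 2832x. The coefficient of x^7 equals -trace(L) = -26, matching the sum of degrees. There is one zero in the spectrum, matching the 1 component. By the matrix-tree theorem the graph has (1/8) * product of the nonzero eigenvalues = 354 spanning trees.

x^8 - 26x^7 + 277x^6 - 1558x^5 + 4957x^4 - 8830x^3 + 8043x^2 - 2832x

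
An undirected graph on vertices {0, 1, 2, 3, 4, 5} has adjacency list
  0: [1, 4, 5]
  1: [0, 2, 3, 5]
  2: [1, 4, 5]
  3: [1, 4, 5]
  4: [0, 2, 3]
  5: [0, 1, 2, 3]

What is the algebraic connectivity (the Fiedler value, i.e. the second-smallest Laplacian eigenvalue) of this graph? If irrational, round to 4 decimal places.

3

Reading degrees in the order [0, 1, 2, 3, 4, 5] gives [3, 4, 3, 3, 3, 4]; set D = diag(3, 4, 3, 3, 3, 4) and form L = D - A. The sorted Laplacian eigenvalues are [0, 3, 3, 3, 5, 6]; the algebraic connectivity is the second entry, 3.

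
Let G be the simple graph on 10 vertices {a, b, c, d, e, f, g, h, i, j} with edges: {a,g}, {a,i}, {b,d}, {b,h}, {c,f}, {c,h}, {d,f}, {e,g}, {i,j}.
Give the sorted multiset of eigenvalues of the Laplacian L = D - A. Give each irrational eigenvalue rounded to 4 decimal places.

[0, 0, 0.3820, 1.3820, 1.3820, 1.3820, 2.6180, 3.6180, 3.6180, 3.6180]

Reading degrees in the order [a, b, c, d, e, f, g, h, i, j] gives [2, 2, 2, 2, 1, 2, 2, 2, 2, 1]; set D = diag(2, 2, 2, 2, 1, 2, 2, 2, 2, 1) and form L = D - A. The multiplicity of 0 as a Laplacian eigenvalue equals the number of connected components. The 2 zero eigenvalues correspond to the 2 connected components. There are 2 zeros in the spectrum, matching the 2 components. The largest eigenvalue, 3.6180, is at most the vertex count 10.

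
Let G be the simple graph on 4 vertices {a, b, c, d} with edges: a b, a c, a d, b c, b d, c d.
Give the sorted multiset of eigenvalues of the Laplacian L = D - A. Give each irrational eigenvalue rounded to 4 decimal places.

With the vertex order [a, b, c, d], the degrees are [3, 3, 3, 3], giving D = diag(3, 3, 3, 3) and L = D - A. Since every row of L sums to 0, the all-ones vector is in the kernel and 0 is an eigenvalue. The single zero eigenvalue shows the graph is connected. By the matrix-tree theorem the graph has (1/4) * product of the nonzero eigenvalues = 16 spanning trees. The largest eigenvalue, 4, is at most the vertex count 4.

[0, 4, 4, 4]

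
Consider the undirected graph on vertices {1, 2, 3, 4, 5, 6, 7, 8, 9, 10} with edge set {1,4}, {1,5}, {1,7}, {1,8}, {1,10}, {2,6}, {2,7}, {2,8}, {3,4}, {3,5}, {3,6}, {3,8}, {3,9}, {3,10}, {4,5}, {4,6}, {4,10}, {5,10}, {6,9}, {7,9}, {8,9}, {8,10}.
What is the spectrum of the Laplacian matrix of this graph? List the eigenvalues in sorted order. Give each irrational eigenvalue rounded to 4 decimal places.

Reading degrees in the order [1, 2, 3, 4, 5, 6, 7, 8, 9, 10] gives [5, 3, 6, 5, 4, 4, 3, 5, 4, 5]; set D = diag(5, 3, 6, 5, 4, 4, 3, 5, 4, 5) and form L = D - A. Diagonalising L (or applying a numerical eigensolver to the 10x10 matrix) gives the spectrum above. The single zero eigenvalue shows the graph is connected.

[0, 1.7965, 2.9377, 3.3830, 4.0547, 5.0810, 5.9347, 6.4166, 6.7351, 7.6606]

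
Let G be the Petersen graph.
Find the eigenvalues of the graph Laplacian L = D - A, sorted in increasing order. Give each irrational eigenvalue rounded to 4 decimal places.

The graph has 10 vertices and degree multiset [3, 3, 3, 3, 3, 3, 3, 3, 3, 3]; D is the diagonal matrix of degrees and L = D - A. Diagonalising L (or applying a numerical eigensolver to the 10x10 matrix) gives the spectrum above. There is one zero in the spectrum, matching the 1 component. The largest eigenvalue, 5, is at most the vertex count 10.

[0, 2, 2, 2, 2, 2, 5, 5, 5, 5]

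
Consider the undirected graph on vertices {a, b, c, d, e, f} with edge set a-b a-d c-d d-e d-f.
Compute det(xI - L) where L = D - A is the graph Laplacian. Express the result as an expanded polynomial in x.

x^6 - 10x^5 + 33x^4 - 46x^3 + 28x^2 - 6x

Reading degrees in the order [a, b, c, d, e, f] gives [2, 1, 1, 4, 1, 1]; set D = diag(2, 1, 1, 4, 1, 1) and form L = D - A. L has integer entries, so p(x) = det(xI - L) has integer coefficients. Expanding the determinant yields x^6 - 10x^5 + 33x^4 - 46x^3 + 28x^2 - 6x. The constant term is 0 because L is singular (the all-ones vector lies in its kernel).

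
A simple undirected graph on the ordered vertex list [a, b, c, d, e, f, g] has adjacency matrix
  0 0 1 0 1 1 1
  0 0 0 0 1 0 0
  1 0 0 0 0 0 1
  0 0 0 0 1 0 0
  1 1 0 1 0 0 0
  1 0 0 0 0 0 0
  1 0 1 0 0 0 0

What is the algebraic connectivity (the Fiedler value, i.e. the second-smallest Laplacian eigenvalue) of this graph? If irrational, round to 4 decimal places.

Each diagonal entry of L is the vertex degree and each off-diagonal entry is -1 where an edge is present, 0 otherwise; in the order [a, b, c, d, e, f, g] the diagonal is [4, 1, 2, 1, 3, 1, 2]. The smallest Laplacian eigenvalue is always 0. The next one, lambda_2 = 0.3983, measures how hard the graph is to disconnect: larger values mean better connectivity. The eigenvalues sum to 14, which equals trace(L) = 2|E|.

0.3983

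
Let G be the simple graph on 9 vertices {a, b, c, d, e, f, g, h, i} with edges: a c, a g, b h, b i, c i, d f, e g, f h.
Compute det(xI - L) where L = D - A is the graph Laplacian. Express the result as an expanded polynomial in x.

x^9 - 16x^8 + 105x^7 - 364x^6 + 715x^5 - 792x^4 + 462x^3 - 120x^2 + 9x

With the vertex order [a, b, c, d, e, f, g, h, i], the degrees are [2, 2, 2, 1, 1, 2, 2, 2, 2], giving D = diag(2, 2, 2, 1, 1, 2, 2, 2, 2) and L = D - A. Computing det(xI - L) by cofactor expansion (or equivalently via sum-over-permutations) gives x^9 - 16x^8 + 105x^7 - 364x^6 + 715x^5 - 792x^4 + 462x^3 - 120x^2 + 9x. The coefficient of x^8 equals -trace(L) = -16, matching the sum of degrees. There is one zero in the spectrum, matching the 1 component.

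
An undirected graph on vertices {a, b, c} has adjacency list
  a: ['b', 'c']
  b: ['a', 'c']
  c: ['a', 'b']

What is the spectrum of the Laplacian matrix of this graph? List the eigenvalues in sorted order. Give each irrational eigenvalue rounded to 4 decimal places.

[0, 3, 3]

Each diagonal entry of L is the vertex degree and each off-diagonal entry is -1 where an edge is present, 0 otherwise; in the order [a, b, c] the diagonal is [2, 2, 2]. L is symmetric positive semidefinite, so every eigenvalue is real and nonnegative. The single zero eigenvalue shows the graph is connected. By the matrix-tree theorem the graph has (1/3) * product of the nonzero eigenvalues = 3 spanning trees.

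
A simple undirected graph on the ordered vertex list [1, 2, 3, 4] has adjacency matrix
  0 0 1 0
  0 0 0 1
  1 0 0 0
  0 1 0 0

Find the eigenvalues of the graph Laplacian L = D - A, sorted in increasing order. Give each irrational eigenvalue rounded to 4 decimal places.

Each diagonal entry of L is the vertex degree and each off-diagonal entry is -1 where an edge is present, 0 otherwise; in the order [1, 2, 3, 4] the diagonal is [1, 1, 1, 1]. Since every row of L sums to 0, the all-ones vector is in the kernel and 0 is an eigenvalue. The 2 zero eigenvalues correspond to the 2 connected components. There are 2 zeros in the spectrum, matching the 2 components.

[0, 0, 2, 2]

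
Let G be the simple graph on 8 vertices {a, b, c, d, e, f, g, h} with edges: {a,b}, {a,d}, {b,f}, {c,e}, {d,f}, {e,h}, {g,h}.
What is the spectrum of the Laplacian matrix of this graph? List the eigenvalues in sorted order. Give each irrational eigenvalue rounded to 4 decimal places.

[0, 0, 0.5858, 2, 2, 2, 3.4142, 4]

With the vertex order [a, b, c, d, e, f, g, h], the degrees are [2, 2, 1, 2, 2, 2, 1, 2], giving D = diag(2, 2, 1, 2, 2, 2, 1, 2) and L = D - A. L is symmetric positive semidefinite, so every eigenvalue is real and nonnegative. The 2 zero eigenvalues correspond to the 2 connected components.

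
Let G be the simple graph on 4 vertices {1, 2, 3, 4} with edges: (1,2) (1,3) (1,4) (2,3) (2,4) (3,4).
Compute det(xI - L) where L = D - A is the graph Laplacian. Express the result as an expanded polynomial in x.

x^4 - 12x^3 + 48x^2 - 64x

Each diagonal entry of L is the vertex degree and each off-diagonal entry is -1 where an edge is present, 0 otherwise; in the order [1, 2, 3, 4] the diagonal is [3, 3, 3, 3]. L has integer entries, so p(x) = det(xI - L) has integer coefficients. Expanding the determinant yields x^4 - 12x^3 + 48x^2 - 64x. The constant term is 0 because L is singular (the all-ones vector lies in its kernel). The eigenvalues sum to 12, which equals trace(L) = 2|E|. There is one zero in the spectrum, matching the 1 component.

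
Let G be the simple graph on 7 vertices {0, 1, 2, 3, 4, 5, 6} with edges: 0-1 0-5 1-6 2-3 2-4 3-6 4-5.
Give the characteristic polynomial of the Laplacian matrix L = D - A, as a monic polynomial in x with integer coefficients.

Each diagonal entry of L is the vertex degree and each off-diagonal entry is -1 where an edge is present, 0 otherwise; in the order [0, 1, 2, 3, 4, 5, 6] the diagonal is [2, 2, 2, 2, 2, 2, 2]. L has integer entries, so p(x) = det(xI - L) has integer coefficients. Expanding the determinant yields x^7 - 14x^6 + 77x^5 - 210x^4 + 294x^3 - 196x^2 + 49x. The constant term is 0 because L is singular (the all-ones vector lies in its kernel). The largest eigenvalue, 3.8019, is at most the vertex count 7.

x^7 - 14x^6 + 77x^5 - 210x^4 + 294x^3 - 196x^2 + 49x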